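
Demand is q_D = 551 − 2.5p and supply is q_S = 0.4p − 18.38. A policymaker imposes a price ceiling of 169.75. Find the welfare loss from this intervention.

In inverse form: demand p = 220.4 − 0.4q, supply p = 45.95 + 2.5q.
Competitive equilibrium: 220.4 − 0.4q = 45.95 + 2.5q → q* = 60.15517, p* = 196.33793.
At the ceiling p = 169.75, quantity supplied = (169.75 − 45.95)/2.5 = 49.52.
Willingness to pay at q' = 49.52: 220.4 − 0.4·49.52 = 200.592.
Δq = 60.15517 − 49.52 = 10.63517; wedge = 200.592 − 169.75 = 30.842.
Welfare loss = ½ × 10.63517 × 30.842 = 164.

164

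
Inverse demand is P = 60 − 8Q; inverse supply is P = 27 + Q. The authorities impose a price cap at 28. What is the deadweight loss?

Competitive equilibrium: 60 − 8Q = 27 + Q → Q* = 3.6667, P* = 30.6667.
At the ceiling P = 28, quantity supplied = (28 − 27)/1 = 1.
Willingness to pay at Q' = 1: 60 − 8·1 = 52.
ΔQ = 3.6667 − 1 = 2.6667; wedge = 52 − 28 = 24.
Welfare loss = ½ × 2.6667 × 24 = 32.

32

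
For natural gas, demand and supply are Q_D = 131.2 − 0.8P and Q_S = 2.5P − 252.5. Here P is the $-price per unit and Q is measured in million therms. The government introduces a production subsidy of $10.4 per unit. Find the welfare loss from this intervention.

$32.78 million

In inverse form: demand P = 164 − 1.25Q, supply P = 101 + 0.4Q.
Competitive equilibrium: 164 − 1.25Q = 101 + 0.4Q → Q* = 38.1818, P* = 116.2727.
The subsidy lowers effective supply by 10.4: P = 90.6 + 0.4Q.
New quantity: 164 − 1.25Q = 90.6 + 0.4Q → Q' = 44.4848.
Overproduction ΔQ = 44.4848 − 38.1818 = 6.303; wedge = subsidy = 10.4.
DWL = ½ × 6.303 × 10.4 = $32.78 million.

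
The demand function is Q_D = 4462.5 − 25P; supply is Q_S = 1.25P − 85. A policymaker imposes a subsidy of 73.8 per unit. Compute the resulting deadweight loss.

3241.93

In inverse form: demand P = 178.5 − 0.04Q, supply P = 68 + 0.8Q.
Competitive equilibrium: 178.5 − 0.04Q = 68 + 0.8Q → Q* = 131.5476, P* = 173.2381.
The subsidy lowers effective supply by 73.8: P = 0.8Q − 5.8.
New quantity: 178.5 − 0.04Q = 0.8Q − 5.8 → Q' = 219.4048.
Overproduction ΔQ = 219.4048 − 131.5476 = 87.8572; wedge = subsidy = 73.8.
The triangle = ½ × 87.8572 × 73.8 = 3241.93.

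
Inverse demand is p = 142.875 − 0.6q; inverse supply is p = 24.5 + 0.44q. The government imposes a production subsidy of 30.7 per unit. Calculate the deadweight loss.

453.12

Competitive equilibrium: 142.875 − 0.6q = 24.5 + 0.44q → q* = 113.8221, p* = 74.5817.
The subsidy lowers effective supply by 30.7: p = 0.44q − 6.2.
New quantity: 142.875 − 0.6q = 0.44q − 6.2 → q' = 143.3413.
Overproduction Δq = 143.3413 − 113.8221 = 29.5192; wedge = subsidy = 30.7.
Welfare loss = ½ × 29.5192 × 30.7 = 453.12.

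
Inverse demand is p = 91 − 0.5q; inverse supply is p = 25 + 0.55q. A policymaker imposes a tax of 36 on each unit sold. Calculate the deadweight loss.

Competitive equilibrium: 91 − 0.5q = 25 + 0.55q → q* = 62.8571, p* = 59.5714.
With the tax, the buyer price exceeds the seller price by 36: (91 − 0.5q) − (25 + 0.55q) = 36 → q' = 28.5714.
Δq = 62.8571 − 28.5714 = 34.2857; the wedge equals the tax, 36.
The triangle = ½ × 34.2857 × 36 = 617.14.

617.14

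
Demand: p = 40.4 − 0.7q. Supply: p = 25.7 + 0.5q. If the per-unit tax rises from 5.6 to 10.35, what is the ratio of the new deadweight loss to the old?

3.416

Competitive equilibrium: 40.4 − 0.7q = 25.7 + 0.5q → q* = 12.25, p* = 31.825.
For a per-unit tax t: Δq = t/1.2, so DWL = ½·t·(t/1.2) = t²/2.4.
At t = 5.6: DWL = 13.067. At t = 10.35: DWL = 44.634.
Ratio = (10.35/5.6)² = 3.416.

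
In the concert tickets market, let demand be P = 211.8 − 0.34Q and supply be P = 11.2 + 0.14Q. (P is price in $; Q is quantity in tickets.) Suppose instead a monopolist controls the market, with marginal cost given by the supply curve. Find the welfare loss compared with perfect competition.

Competitive equilibrium: 211.8 − 0.34Q = 11.2 + 0.14Q → Q* = 417.9167, P* = 69.7083.
Marginal revenue: MR = 211.8 − 0.68Q. Set MR = MC: 211.8 − 0.68Q = 11.2 + 0.14Q → Q_m = 244.6341.
Price P_m = 211.8 − 0.34·244.6341 = 128.6244; MC(Q_m) = 11.2 + 0.14·244.6341 = 45.4488.
Competitive Q* = 417.9167, so ΔQ = 173.2826; wedge = 128.6244 − 45.4488 = 83.1756.
The triangle = ½ × 173.2826 × 83.1756 = $7206.44.

$7206.44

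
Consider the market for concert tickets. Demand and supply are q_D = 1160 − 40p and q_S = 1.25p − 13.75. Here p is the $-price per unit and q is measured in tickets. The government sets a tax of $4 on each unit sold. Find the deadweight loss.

$9.70

In inverse form: demand p = 29 − 0.025q, supply p = 11 + 0.8q.
Competitive equilibrium: 29 − 0.025q = 11 + 0.8q → q* = 21.8182, p* = 28.4545.
With the tax, the buyer price exceeds the seller price by 4: (29 − 0.025q) − (11 + 0.8q) = 4 → q' = 16.9697.
Δq = 21.8182 − 16.9697 = 4.8485; the wedge equals the tax, 4.
Deadweight loss = ½ × 4.8485 × 4 = $9.70.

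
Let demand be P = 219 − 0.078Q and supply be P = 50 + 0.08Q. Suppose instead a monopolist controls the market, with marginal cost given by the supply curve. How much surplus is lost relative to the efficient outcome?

9873.05

Competitive equilibrium: 219 − 0.078Q = 50 + 0.08Q → Q* = 1069.62025, P* = 135.56962.
Marginal revenue: MR = 219 − 0.156Q. Set MR = MC: 219 − 0.156Q = 50 + 0.08Q → Q_m = 716.10169.
Price P_m = 219 − 0.078·716.10169 = 163.14407; MC(Q_m) = 50 + 0.08·716.10169 = 107.28814.
Competitive Q* = 1069.62025, so ΔQ = 353.51856; wedge = 163.14407 − 107.28814 = 55.85593.
Deadweight loss = ½ × 353.51856 × 55.85593 = 9873.05.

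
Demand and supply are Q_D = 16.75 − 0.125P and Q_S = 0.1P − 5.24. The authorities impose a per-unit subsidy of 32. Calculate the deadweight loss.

28.44

In inverse form: demand P = 134 − 8Q, supply P = 52.4 + 10Q.
Competitive equilibrium: 134 − 8Q = 52.4 + 10Q → Q* = 4.5333, P* = 97.7333.
The subsidy lowers effective supply by 32: P = 20.4 + 10Q.
New quantity: 134 − 8Q = 20.4 + 10Q → Q' = 6.3111.
Overproduction ΔQ = 6.3111 − 4.5333 = 1.7778; wedge = subsidy = 32.
DWL = ½ × 1.7778 × 32 = 28.44.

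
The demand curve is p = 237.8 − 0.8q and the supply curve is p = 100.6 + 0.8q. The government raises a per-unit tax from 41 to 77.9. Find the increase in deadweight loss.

Competitive equilibrium: 237.8 − 0.8q = 100.6 + 0.8q → q* = 85.75, p* = 169.2.
For a per-unit tax t: Δq = t/1.6, so DWL = ½·t·(t/1.6) = t²/3.2.
At t = 41: DWL = 525.313. At t = 77.9: DWL = 1896.378.
Increase = 1896.378 − 525.313 = 1371.07.

1371.07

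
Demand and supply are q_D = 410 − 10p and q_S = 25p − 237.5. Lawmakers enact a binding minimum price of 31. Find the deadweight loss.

1093.75

In inverse form: demand p = 41 − 0.1q, supply p = 9.5 + 0.04q.
Competitive equilibrium: 41 − 0.1q = 9.5 + 0.04q → q* = 225, p* = 18.5.
At the floor p = 31, quantity demanded = (41 − 31)/0.1 = 100.
Sellers' marginal cost at q' = 100: 9.5 + 0.04·100 = 13.5.
Δq = 225 − 100 = 125; wedge = 31 − 13.5 = 17.5.
Welfare loss = ½ × 125 × 17.5 = 1093.75.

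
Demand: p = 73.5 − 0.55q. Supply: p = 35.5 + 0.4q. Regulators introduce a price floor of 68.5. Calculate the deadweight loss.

453.80

Competitive equilibrium: 73.5 − 0.55q = 35.5 + 0.4q → q* = 40, p* = 51.5.
At the floor p = 68.5, quantity demanded = (73.5 − 68.5)/0.55 = 9.0909.
Sellers' marginal cost at q' = 9.0909: 35.5 + 0.4·9.0909 = 39.1364.
Δq = 40 − 9.0909 = 30.9091; wedge = 68.5 − 39.1364 = 29.3636.
Welfare loss = ½ × 30.9091 × 29.3636 = 453.80.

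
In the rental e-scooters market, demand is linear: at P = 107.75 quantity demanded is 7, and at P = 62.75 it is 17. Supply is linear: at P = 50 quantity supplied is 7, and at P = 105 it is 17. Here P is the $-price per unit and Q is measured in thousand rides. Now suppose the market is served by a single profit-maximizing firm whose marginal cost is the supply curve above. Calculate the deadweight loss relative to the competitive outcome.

$78.59 thousand

Demand slope = (62.75 − 107.75)/(17 − 7) = −4.5, so P = 139.25 − 4.5Q.
Supply slope = (105 − 50)/(17 − 7) = 5.5, so P = 11.5 + 5.5Q.
Competitive equilibrium: 139.25 − 4.5Q = 11.5 + 5.5Q → Q* = 12.775, P* = 81.7625.
Marginal revenue: MR = 139.25 − 9Q. Set MR = MC: 139.25 − 9Q = 11.5 + 5.5Q → Q_m = 8.8103.
Price P_m = 139.25 − 4.5·8.8103 = 99.6037; MC(Q_m) = 11.5 + 5.5·8.8103 = 59.9567.
Competitive Q* = 12.775, so ΔQ = 3.9647; wedge = 99.6037 − 59.9567 = 39.647.
Deadweight loss = ½ × 3.9647 × 39.647 = $78.59 thousand.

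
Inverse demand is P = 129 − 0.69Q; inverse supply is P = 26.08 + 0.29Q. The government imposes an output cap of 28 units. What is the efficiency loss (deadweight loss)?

2906.75

Competitive equilibrium: 129 − 0.69Q = 26.08 + 0.29Q → Q* = 105.0204, P* = 56.5359.
At Q = 28: demand price = 129 − 0.69·28 = 109.68; supply price = 26.08 + 0.29·28 = 34.2.
ΔQ = 105.0204 − 28 = 77.0204; wedge = 109.68 − 34.2 = 75.48.
The triangle = ½ × 77.0204 × 75.48 = 2906.75.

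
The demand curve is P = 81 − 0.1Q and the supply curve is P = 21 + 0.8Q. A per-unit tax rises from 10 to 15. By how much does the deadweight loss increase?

69.44

Competitive equilibrium: 81 − 0.1Q = 21 + 0.8Q → Q* = 66.6667, P* = 74.3333.
For a per-unit tax t: ΔQ = t/0.9, so DWL = ½·t·(t/0.9) = t²/1.8.
At t = 10: DWL = 55.556. At t = 15: DWL = 125.
Increase = 125 − 55.556 = 69.44.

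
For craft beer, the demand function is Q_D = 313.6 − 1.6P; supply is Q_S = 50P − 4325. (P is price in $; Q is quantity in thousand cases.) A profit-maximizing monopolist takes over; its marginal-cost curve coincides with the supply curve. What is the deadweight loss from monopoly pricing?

$2251.08 thousand

In inverse form: demand P = 196 − 0.625Q, supply P = 86.5 + 0.02Q.
Competitive equilibrium: 196 − 0.625Q = 86.5 + 0.02Q → Q* = 169.7674, P* = 89.8953.
Marginal revenue: MR = 196 − 1.25Q. Set MR = MC: 196 − 1.25Q = 86.5 + 0.02Q → Q_m = 86.2205.
Price P_m = 196 − 0.625·86.2205 = 142.1122; MC(Q_m) = 86.5 + 0.02·86.2205 = 88.2244.
Competitive Q* = 169.7674, so ΔQ = 83.5469; wedge = 142.1122 − 88.2244 = 53.8878.
DWL = ½ × 83.5469 × 53.8878 = $2251.08 thousand.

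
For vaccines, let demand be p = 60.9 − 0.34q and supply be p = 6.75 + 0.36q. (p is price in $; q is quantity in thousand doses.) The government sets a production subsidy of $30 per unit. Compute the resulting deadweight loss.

Competitive equilibrium: 60.9 − 0.34q = 6.75 + 0.36q → q* = 77.3571, p* = 34.5986.
The subsidy lowers effective supply by 30: p = 0.36q − 23.25.
New quantity: 60.9 − 0.34q = 0.36q − 23.25 → q' = 120.2143.
Overproduction Δq = 120.2143 − 77.3571 = 42.8572; wedge = subsidy = 30.
Deadweight loss = ½ × 42.8572 × 30 = $642.86 thousand.

$642.86 thousand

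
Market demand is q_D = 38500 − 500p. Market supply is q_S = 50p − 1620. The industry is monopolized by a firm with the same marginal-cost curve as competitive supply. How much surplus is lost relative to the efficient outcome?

In inverse form: demand p = 77 − 0.002q, supply p = 32.4 + 0.02q.
Competitive equilibrium: 77 − 0.002q = 32.4 + 0.02q → q* = 2027.27273, p* = 72.94545.
Marginal revenue: MR = 77 − 0.004q. Set MR = MC: 77 − 0.004q = 32.4 + 0.02q → q_m = 1858.33333.
Price p_m = 77 − 0.002·1858.33333 = 73.28333; MC(q_m) = 32.4 + 0.02·1858.33333 = 69.56667.
Competitive q* = 2027.27273, so Δq = 168.9394; wedge = 73.28333 − 69.56667 = 3.71666.
Deadweight loss = ½ × 168.9394 × 3.71666 = 313.95.

313.95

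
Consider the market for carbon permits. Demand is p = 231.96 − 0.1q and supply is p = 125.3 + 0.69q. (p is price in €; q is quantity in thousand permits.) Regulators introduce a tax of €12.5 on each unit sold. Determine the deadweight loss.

€98.89 thousand

Competitive equilibrium: 231.96 − 0.1q = 125.3 + 0.69q → q* = 135.0127, p* = 218.4587.
With the tax, the buyer price exceeds the seller price by 12.5: (231.96 − 0.1q) − (125.3 + 0.69q) = 12.5 → q' = 119.1899.
Δq = 135.0127 − 119.1899 = 15.8228; the wedge equals the tax, 12.5.
The triangle = ½ × 15.8228 × 12.5 = €98.89 thousand.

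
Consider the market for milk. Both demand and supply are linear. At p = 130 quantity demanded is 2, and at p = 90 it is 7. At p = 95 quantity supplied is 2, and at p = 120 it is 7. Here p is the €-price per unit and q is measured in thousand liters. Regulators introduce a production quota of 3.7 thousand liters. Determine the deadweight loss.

Demand slope = (90 − 130)/(7 − 2) = −8, so p = 146 − 8q.
Supply slope = (120 − 95)/(7 − 2) = 5, so p = 85 + 5q.
Competitive equilibrium: 146 − 8q = 85 + 5q → q* = 4.6923, p* = 108.4615.
At q = 3.7: demand price = 146 − 8·3.7 = 116.4; supply price = 85 + 5·3.7 = 103.5.
Δq = 4.6923 − 3.7 = 0.9923; wedge = 116.4 − 103.5 = 12.9.
Deadweight loss = ½ × 0.9923 × 12.9 = €6.40 thousand.

€6.40 thousand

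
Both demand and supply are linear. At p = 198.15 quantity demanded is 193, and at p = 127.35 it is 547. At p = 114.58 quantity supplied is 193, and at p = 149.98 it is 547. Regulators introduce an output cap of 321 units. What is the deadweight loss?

Demand slope = (127.35 − 198.15)/(547 − 193) = −0.2, so p = 236.75 − 0.2q.
Supply slope = (149.98 − 114.58)/(547 − 193) = 0.1, so p = 95.28 + 0.1q.
Competitive equilibrium: 236.75 − 0.2q = 95.28 + 0.1q → q* = 471.5667, p* = 142.4367.
At q = 321: demand price = 236.75 − 0.2·321 = 172.55; supply price = 95.28 + 0.1·321 = 127.38.
Δq = 471.5667 − 321 = 150.5667; wedge = 172.55 − 127.38 = 45.17.
Deadweight loss = ½ × 150.5667 × 45.17 = 3400.55.

3400.55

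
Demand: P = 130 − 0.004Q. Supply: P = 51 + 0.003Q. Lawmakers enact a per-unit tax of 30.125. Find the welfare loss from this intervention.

Competitive equilibrium: 130 − 0.004Q = 51 + 0.003Q → Q* = 11285.7143, P* = 84.8571.
With the tax, the buyer price exceeds the seller price by 30.125: (130 − 0.004Q) − (51 + 0.003Q) = 30.125 → Q' = 6982.1429.
ΔQ = 11285.7143 − 6982.1429 = 4303.5714; the wedge equals the tax, 30.125.
DWL = ½ × 4303.5714 × 30.125 = 64822.54.

64822.54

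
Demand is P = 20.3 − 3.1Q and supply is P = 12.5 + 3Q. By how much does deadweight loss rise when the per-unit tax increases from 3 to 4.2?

Competitive equilibrium: 20.3 − 3.1Q = 12.5 + 3Q → Q* = 1.2787, P* = 16.3361.
For a per-unit tax t: ΔQ = t/6.1, so DWL = ½·t·(t/6.1) = t²/12.2.
At t = 3: DWL = 0.738. At t = 4.2: DWL = 1.446.
Increase = 1.446 − 0.738 = 0.71.

0.71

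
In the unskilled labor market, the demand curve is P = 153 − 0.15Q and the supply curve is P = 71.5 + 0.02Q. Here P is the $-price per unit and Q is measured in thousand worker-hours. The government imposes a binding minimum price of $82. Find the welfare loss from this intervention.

Competitive equilibrium: 153 − 0.15Q = 71.5 + 0.02Q → Q* = 479.4118, P* = 81.0882.
At the floor P = 82, quantity demanded = (153 − 82)/0.15 = 473.3333.
Sellers' marginal cost at Q' = 473.3333: 71.5 + 0.02·473.3333 = 80.9667.
ΔQ = 479.4118 − 473.3333 = 6.0785; wedge = 82 − 80.9667 = 1.0333.
Welfare loss = ½ × 6.0785 × 1.0333 = $3.14 thousand.

$3.14 thousand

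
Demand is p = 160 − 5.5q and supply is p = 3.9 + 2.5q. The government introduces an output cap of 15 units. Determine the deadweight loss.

81.45

Competitive equilibrium: 160 − 5.5q = 3.9 + 2.5q → q* = 19.5125, p* = 52.6813.
At q = 15: demand price = 160 − 5.5·15 = 77.5; supply price = 3.9 + 2.5·15 = 41.4.
Δq = 19.5125 − 15 = 4.5125; wedge = 77.5 − 41.4 = 36.1.
Deadweight loss = ½ × 4.5125 × 36.1 = 81.45.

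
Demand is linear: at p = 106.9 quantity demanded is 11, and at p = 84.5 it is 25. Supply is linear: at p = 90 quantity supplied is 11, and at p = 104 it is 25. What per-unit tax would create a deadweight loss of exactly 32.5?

Demand slope = (84.5 − 106.9)/(25 − 11) = −1.6, so p = 124.5 − 1.6q.
Supply slope = (104 − 90)/(25 − 11) = 1, so p = 79 + q.
Competitive equilibrium: 124.5 − 1.6q = 79 + q → q* = 17.5, p* = 96.5.
A tax t gives Δq = t/2.6 and wedge t, so DWL = t²/5.2.
t²/5.2 = 32.5 → t² = 169 → t = 13.

13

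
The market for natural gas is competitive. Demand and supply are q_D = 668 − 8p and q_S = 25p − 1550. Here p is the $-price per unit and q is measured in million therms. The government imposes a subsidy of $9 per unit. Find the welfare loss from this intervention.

$245.45 million

In inverse form: demand p = 83.5 − 0.125q, supply p = 62 + 0.04q.
Competitive equilibrium: 83.5 − 0.125q = 62 + 0.04q → q* = 130.303, p* = 67.2121.
The subsidy lowers effective supply by 9: p = 53 + 0.04q.
New quantity: 83.5 − 0.125q = 53 + 0.04q → q' = 184.8485.
Overproduction Δq = 184.8485 − 130.303 = 54.5455; wedge = subsidy = 9.
DWL = ½ × 54.5455 × 9 = $245.45 million.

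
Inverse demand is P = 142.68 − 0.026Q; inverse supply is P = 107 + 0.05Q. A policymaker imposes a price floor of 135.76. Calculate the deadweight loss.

Competitive equilibrium: 142.68 − 0.026Q = 107 + 0.05Q → Q* = 469.4737, P* = 130.4737.
At the floor P = 135.76, quantity demanded = (142.68 − 135.76)/0.026 = 266.1538.
Sellers' marginal cost at Q' = 266.1538: 107 + 0.05·266.1538 = 120.3077.
ΔQ = 469.4737 − 266.1538 = 203.3199; wedge = 135.76 − 120.3077 = 15.4523.
Welfare loss = ½ × 203.3199 × 15.4523 = 1570.88.

1570.88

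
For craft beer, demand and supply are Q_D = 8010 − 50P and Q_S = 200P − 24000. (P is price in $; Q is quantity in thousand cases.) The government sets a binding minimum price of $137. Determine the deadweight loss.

$2508.80 thousand

In inverse form: demand P = 160.2 − 0.02Q, supply P = 120 + 0.005Q.
Competitive equilibrium: 160.2 − 0.02Q = 120 + 0.005Q → Q* = 1608, P* = 128.04.
At the floor P = 137, quantity demanded = (160.2 − 137)/0.02 = 1160.
Sellers' marginal cost at Q' = 1160: 120 + 0.005·1160 = 125.8.
ΔQ = 1608 − 1160 = 448; wedge = 137 − 125.8 = 11.2.
The triangle = ½ × 448 × 11.2 = $2508.80 thousand.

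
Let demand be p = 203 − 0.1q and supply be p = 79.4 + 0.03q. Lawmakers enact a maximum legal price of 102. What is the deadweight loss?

2533.76

Competitive equilibrium: 203 − 0.1q = 79.4 + 0.03q → q* = 950.7692, p* = 107.9231.
At the ceiling p = 102, quantity supplied = (102 − 79.4)/0.03 = 753.3333.
Willingness to pay at q' = 753.3333: 203 − 0.1·753.3333 = 127.6667.
Δq = 950.7692 − 753.3333 = 197.4359; wedge = 127.6667 − 102 = 25.6667.
Welfare loss = ½ × 197.4359 × 25.6667 = 2533.76.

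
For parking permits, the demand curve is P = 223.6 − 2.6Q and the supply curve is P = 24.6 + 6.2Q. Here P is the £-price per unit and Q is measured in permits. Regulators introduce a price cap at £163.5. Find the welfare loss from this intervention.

Competitive equilibrium: 223.6 − 2.6Q = 24.6 + 6.2Q → Q* = 22.6136, P* = 164.8045.
At the ceiling P = 163.5, quantity supplied = (163.5 − 24.6)/6.2 = 22.4032.
Willingness to pay at Q' = 22.4032: 223.6 − 2.6·22.4032 = 165.3517.
ΔQ = 22.6136 − 22.4032 = 0.2104; wedge = 165.3517 − 163.5 = 1.8517.
Deadweight loss = ½ × 0.2104 × 1.8517 = £0.19.

£0.19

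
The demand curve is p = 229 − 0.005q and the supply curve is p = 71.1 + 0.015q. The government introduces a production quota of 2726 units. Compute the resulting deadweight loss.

267185.61

Competitive equilibrium: 229 − 0.005q = 71.1 + 0.015q → q* = 7895, p* = 189.525.
At q = 2726: demand price = 229 − 0.005·2726 = 215.37; supply price = 71.1 + 0.015·2726 = 111.99.
Δq = 7895 − 2726 = 5169; wedge = 215.37 − 111.99 = 103.38.
The triangle = ½ × 5169 × 103.38 = 267185.61.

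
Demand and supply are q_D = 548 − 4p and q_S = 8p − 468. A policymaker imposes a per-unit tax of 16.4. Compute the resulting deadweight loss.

358.61

In inverse form: demand p = 137 − 0.25q, supply p = 58.5 + 0.125q.
Competitive equilibrium: 137 − 0.25q = 58.5 + 0.125q → q* = 209.3333, p* = 84.6667.
With the tax, the buyer price exceeds the seller price by 16.4: (137 − 0.25q) − (58.5 + 0.125q) = 16.4 → q' = 165.6.
Δq = 209.3333 − 165.6 = 43.7333; the wedge equals the tax, 16.4.
Welfare loss = ½ × 43.7333 × 16.4 = 358.61.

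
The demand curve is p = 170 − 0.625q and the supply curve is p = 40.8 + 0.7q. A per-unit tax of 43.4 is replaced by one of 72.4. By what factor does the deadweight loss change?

2.783

Competitive equilibrium: 170 − 0.625q = 40.8 + 0.7q → q* = 97.5094, p* = 109.0566.
For a per-unit tax t: Δq = t/1.325, so DWL = ½·t·(t/1.325) = t²/2.65.
At t = 43.4: DWL = 710.777. At t = 72.4: DWL = 1978.023.
Ratio = (72.4/43.4)² = 2.783.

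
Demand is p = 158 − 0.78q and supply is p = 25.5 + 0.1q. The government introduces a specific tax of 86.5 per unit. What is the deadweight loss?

Competitive equilibrium: 158 − 0.78q = 25.5 + 0.1q → q* = 150.5682, p* = 40.5568.
With the tax, the buyer price exceeds the seller price by 86.5: (158 − 0.78q) − (25.5 + 0.1q) = 86.5 → q' = 52.2727.
Δq = 150.5682 − 52.2727 = 98.2955; the wedge equals the tax, 86.5.
Welfare loss = ½ × 98.2955 × 86.5 = 4251.28.

4251.28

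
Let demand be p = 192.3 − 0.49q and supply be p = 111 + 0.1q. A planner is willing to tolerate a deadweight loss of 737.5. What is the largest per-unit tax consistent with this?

29.5

Competitive equilibrium: 192.3 − 0.49q = 111 + 0.1q → q* = 137.7966, p* = 124.7797.
A tax t gives Δq = t/0.59 and wedge t, so DWL = t²/1.18.
t²/1.18 = 737.5 → t² = 870.25 → t = 29.5.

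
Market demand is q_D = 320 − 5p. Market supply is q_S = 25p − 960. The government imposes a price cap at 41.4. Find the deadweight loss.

120.33

In inverse form: demand p = 64 − 0.2q, supply p = 38.4 + 0.04q.
Competitive equilibrium: 64 − 0.2q = 38.4 + 0.04q → q* = 106.6667, p* = 42.6667.
At the ceiling p = 41.4, quantity supplied = (41.4 − 38.4)/0.04 = 75.
Willingness to pay at q' = 75: 64 − 0.2·75 = 49.
Δq = 106.6667 − 75 = 31.6667; wedge = 49 − 41.4 = 7.6.
The triangle = ½ × 31.6667 × 7.6 = 120.33.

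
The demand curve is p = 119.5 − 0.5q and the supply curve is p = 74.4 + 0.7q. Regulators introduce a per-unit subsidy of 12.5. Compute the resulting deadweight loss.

Competitive equilibrium: 119.5 − 0.5q = 74.4 + 0.7q → q* = 37.5833, p* = 100.7083.
The subsidy lowers effective supply by 12.5: p = 61.9 + 0.7q.
New quantity: 119.5 − 0.5q = 61.9 + 0.7q → q' = 48.
Overproduction Δq = 48 − 37.5833 = 10.4167; wedge = subsidy = 12.5.
DWL = ½ × 10.4167 × 12.5 = 65.10.

65.10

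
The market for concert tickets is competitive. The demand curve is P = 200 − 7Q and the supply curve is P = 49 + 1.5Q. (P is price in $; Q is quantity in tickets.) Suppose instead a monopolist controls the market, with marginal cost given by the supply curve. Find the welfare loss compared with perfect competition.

$273.55

Competitive equilibrium: 200 − 7Q = 49 + 1.5Q → Q* = 17.7647, P* = 75.6471.
Marginal revenue: MR = 200 − 14Q. Set MR = MC: 200 − 14Q = 49 + 1.5Q → Q_m = 9.7419.
Price P_m = 200 − 7·9.7419 = 131.8067; MC(Q_m) = 49 + 1.5·9.7419 = 63.6129.
Competitive Q* = 17.7647, so ΔQ = 8.0228; wedge = 131.8067 − 63.6129 = 68.1938.
The triangle = ½ × 8.0228 × 68.1938 = $273.55.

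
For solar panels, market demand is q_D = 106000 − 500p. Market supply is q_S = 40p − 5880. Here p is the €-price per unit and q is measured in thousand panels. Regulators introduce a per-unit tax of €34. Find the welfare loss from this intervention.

In inverse form: demand p = 212 − 0.002q, supply p = 147 + 0.025q.
Competitive equilibrium: 212 − 0.002q = 147 + 0.025q → q* = 2407.4074, p* = 207.1852.
With the tax, the buyer price exceeds the seller price by 34: (212 − 0.002q) − (147 + 0.025q) = 34 → q' = 1148.1481.
Δq = 2407.4074 − 1148.1481 = 1259.2593; the wedge equals the tax, 34.
DWL = ½ × 1259.2593 × 34 = €21407.41 thousand.

€21407.41 thousand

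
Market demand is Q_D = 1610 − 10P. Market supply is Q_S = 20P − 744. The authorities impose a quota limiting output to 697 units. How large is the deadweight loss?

1235.21

In inverse form: demand P = 161 − 0.1Q, supply P = 37.2 + 0.05Q.
Competitive equilibrium: 161 − 0.1Q = 37.2 + 0.05Q → Q* = 825.3333, P* = 78.4667.
At Q = 697: demand price = 161 − 0.1·697 = 91.3; supply price = 37.2 + 0.05·697 = 72.05.
ΔQ = 825.3333 − 697 = 128.3333; wedge = 91.3 − 72.05 = 19.25.
The triangle = ½ × 128.3333 × 19.25 = 1235.21.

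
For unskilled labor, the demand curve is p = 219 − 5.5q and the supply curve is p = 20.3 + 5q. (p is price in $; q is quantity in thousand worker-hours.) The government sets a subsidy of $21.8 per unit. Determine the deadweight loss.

Competitive equilibrium: 219 − 5.5q = 20.3 + 5q → q* = 18.9238, p* = 114.919.
The subsidy lowers effective supply by 21.8: p = 5q − 1.5.
New quantity: 219 − 5.5q = 5q − 1.5 → q' = 21.
Overproduction Δq = 21 − 18.9238 = 2.0762; wedge = subsidy = 21.8.
Deadweight loss = ½ × 2.0762 × 21.8 = $22.63 thousand.

$22.63 thousand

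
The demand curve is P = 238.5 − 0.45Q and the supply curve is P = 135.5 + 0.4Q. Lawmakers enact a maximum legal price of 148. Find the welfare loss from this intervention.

3436.88

Competitive equilibrium: 238.5 − 0.45Q = 135.5 + 0.4Q → Q* = 121.1765, P* = 183.9706.
At the ceiling P = 148, quantity supplied = (148 − 135.5)/0.4 = 31.25.
Willingness to pay at Q' = 31.25: 238.5 − 0.45·31.25 = 224.4375.
ΔQ = 121.1765 − 31.25 = 89.9265; wedge = 224.4375 − 148 = 76.4375.
The triangle = ½ × 89.9265 × 76.4375 = 3436.88.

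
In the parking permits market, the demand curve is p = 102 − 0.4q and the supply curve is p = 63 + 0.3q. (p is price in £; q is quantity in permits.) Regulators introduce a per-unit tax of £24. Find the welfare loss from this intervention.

£411.43

Competitive equilibrium: 102 − 0.4q = 63 + 0.3q → q* = 55.7143, p* = 79.7143.
With the tax, the buyer price exceeds the seller price by 24: (102 − 0.4q) − (63 + 0.3q) = 24 → q' = 21.4286.
Δq = 55.7143 − 21.4286 = 34.2857; the wedge equals the tax, 24.
DWL = ½ × 34.2857 × 24 = £411.43.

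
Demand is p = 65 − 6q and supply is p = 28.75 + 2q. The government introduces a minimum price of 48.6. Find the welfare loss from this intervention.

Competitive equilibrium: 65 − 6q = 28.75 + 2q → q* = 4.5313, p* = 37.8125.
At the floor p = 48.6, quantity demanded = (65 − 48.6)/6 = 2.7333.
Sellers' marginal cost at q' = 2.7333: 28.75 + 2·2.7333 = 34.2166.
Δq = 4.5313 − 2.7333 = 1.798; wedge = 48.6 − 34.2166 = 14.3834.
The triangle = ½ × 1.798 × 14.3834 = 12.93.

12.93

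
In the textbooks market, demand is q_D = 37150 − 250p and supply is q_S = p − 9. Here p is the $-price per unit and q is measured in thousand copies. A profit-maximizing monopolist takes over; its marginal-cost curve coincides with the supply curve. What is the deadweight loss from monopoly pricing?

$0.15 thousand

In inverse form: demand p = 148.6 − 0.004q, supply p = 9 + q.
Competitive equilibrium: 148.6 − 0.004q = 9 + q → q* = 139.0438, p* = 148.0438.
Marginal revenue: MR = 148.6 − 0.008q. Set MR = MC: 148.6 − 0.008q = 9 + q → q_m = 138.4921.
Price p_m = 148.6 − 0.004·138.4921 = 148.046; MC(q_m) = 9 + 1·138.4921 = 147.4921.
Competitive q* = 139.0438, so Δq = 0.5517; wedge = 148.046 − 147.4921 = 0.5539.
The triangle = ½ × 0.5517 × 0.5539 = $0.15 thousand.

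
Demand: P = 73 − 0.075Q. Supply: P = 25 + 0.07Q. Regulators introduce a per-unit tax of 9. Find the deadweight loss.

279.31

Competitive equilibrium: 73 − 0.075Q = 25 + 0.07Q → Q* = 331.0345, P* = 48.1724.
With the tax, the buyer price exceeds the seller price by 9: (73 − 0.075Q) − (25 + 0.07Q) = 9 → Q' = 268.9655.
ΔQ = 331.0345 − 268.9655 = 62.069; the wedge equals the tax, 9.
Welfare loss = ½ × 62.069 × 9 = 279.31.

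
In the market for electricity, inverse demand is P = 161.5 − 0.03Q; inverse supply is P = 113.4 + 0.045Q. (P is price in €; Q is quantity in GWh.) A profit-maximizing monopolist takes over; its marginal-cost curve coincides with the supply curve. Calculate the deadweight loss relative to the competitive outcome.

€1259.11

Competitive equilibrium: 161.5 − 0.03Q = 113.4 + 0.045Q → Q* = 641.33333, P* = 142.26.
Marginal revenue: MR = 161.5 − 0.06Q. Set MR = MC: 161.5 − 0.06Q = 113.4 + 0.045Q → Q_m = 458.09524.
Price P_m = 161.5 − 0.03·458.09524 = 147.75714; MC(Q_m) = 113.4 + 0.045·458.09524 = 134.01429.
Competitive Q* = 641.33333, so ΔQ = 183.23809; wedge = 147.75714 − 134.01429 = 13.74285.
Welfare loss = ½ × 183.23809 × 13.74285 = €1259.11.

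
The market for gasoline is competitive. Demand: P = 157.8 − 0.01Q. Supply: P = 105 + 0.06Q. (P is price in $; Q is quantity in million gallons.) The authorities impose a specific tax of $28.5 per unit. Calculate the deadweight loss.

$5801.79 million

Competitive equilibrium: 157.8 − 0.01Q = 105 + 0.06Q → Q* = 754.28571, P* = 150.25714.
With the tax, the buyer price exceeds the seller price by 28.5: (157.8 − 0.01Q) − (105 + 0.06Q) = 28.5 → Q' = 347.14286.
ΔQ = 754.28571 − 347.14286 = 407.14285; the wedge equals the tax, 28.5.
DWL = ½ × 407.14285 × 28.5 = $5801.79 million.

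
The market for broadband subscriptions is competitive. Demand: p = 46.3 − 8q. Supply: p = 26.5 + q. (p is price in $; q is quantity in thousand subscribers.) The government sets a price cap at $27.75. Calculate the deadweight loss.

$4.06 thousand

Competitive equilibrium: 46.3 − 8q = 26.5 + q → q* = 2.2, p* = 28.7.
At the ceiling p = 27.75, quantity supplied = (27.75 − 26.5)/1 = 1.25.
Willingness to pay at q' = 1.25: 46.3 − 8·1.25 = 36.3.
Δq = 2.2 − 1.25 = 0.95; wedge = 36.3 − 27.75 = 8.55.
Welfare loss = ½ × 0.95 × 8.55 = $4.06 thousand.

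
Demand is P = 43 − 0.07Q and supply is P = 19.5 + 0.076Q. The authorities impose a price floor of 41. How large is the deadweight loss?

Competitive equilibrium: 43 − 0.07Q = 19.5 + 0.076Q → Q* = 160.9589, P* = 31.7329.
At the floor P = 41, quantity demanded = (43 − 41)/0.07 = 28.5714.
Sellers' marginal cost at Q' = 28.5714: 19.5 + 0.076·28.5714 = 21.6714.
ΔQ = 160.9589 − 28.5714 = 132.3875; wedge = 41 − 21.6714 = 19.3286.
Welfare loss = ½ × 132.3875 × 19.3286 = 1279.43.

1279.43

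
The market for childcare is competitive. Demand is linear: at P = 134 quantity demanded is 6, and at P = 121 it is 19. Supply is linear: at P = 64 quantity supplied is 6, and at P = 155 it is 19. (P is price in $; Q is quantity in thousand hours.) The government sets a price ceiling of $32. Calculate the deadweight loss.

$709.84 thousand

Demand slope = (121 − 134)/(19 − 6) = −1, so P = 140 − Q.
Supply slope = (155 − 64)/(19 − 6) = 7, so P = 22 + 7Q.
Competitive equilibrium: 140 − Q = 22 + 7Q → Q* = 14.75, P* = 125.25.
At the ceiling P = 32, quantity supplied = (32 − 22)/7 = 1.4286.
Willingness to pay at Q' = 1.4286: 140 − 1·1.4286 = 138.5714.
ΔQ = 14.75 − 1.4286 = 13.3214; wedge = 138.5714 − 32 = 106.5714.
DWL = ½ × 13.3214 × 106.5714 = $709.84 thousand.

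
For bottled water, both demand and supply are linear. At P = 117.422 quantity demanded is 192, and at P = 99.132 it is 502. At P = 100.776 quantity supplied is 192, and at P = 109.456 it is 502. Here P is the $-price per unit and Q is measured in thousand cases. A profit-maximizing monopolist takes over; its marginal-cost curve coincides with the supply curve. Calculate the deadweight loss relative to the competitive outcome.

Demand slope = (99.132 − 117.422)/(502 − 192) = −0.059, so P = 128.75 − 0.059Q.
Supply slope = (109.456 − 100.776)/(502 − 192) = 0.028, so P = 95.4 + 0.028Q.
Competitive equilibrium: 128.75 − 0.059Q = 95.4 + 0.028Q → Q* = 383.33333, P* = 106.13333.
Marginal revenue: MR = 128.75 − 0.118Q. Set MR = MC: 128.75 − 0.118Q = 95.4 + 0.028Q → Q_m = 228.42466.
Price P_m = 128.75 − 0.059·228.42466 = 115.27295; MC(Q_m) = 95.4 + 0.028·228.42466 = 101.79589.
Competitive Q* = 383.33333, so ΔQ = 154.90867; wedge = 115.27295 − 101.79589 = 13.47706.
DWL = ½ × 154.90867 × 13.47706 = $1043.86 thousand.

$1043.86 thousand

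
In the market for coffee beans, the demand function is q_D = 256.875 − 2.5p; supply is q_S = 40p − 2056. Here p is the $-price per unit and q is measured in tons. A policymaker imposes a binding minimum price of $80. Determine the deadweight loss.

In inverse form: demand p = 102.75 − 0.4q, supply p = 51.4 + 0.025q.
Competitive equilibrium: 102.75 − 0.4q = 51.4 + 0.025q → q* = 120.8235, p* = 54.4206.
At the floor p = 80, quantity demanded = (102.75 − 80)/0.4 = 56.875.
Sellers' marginal cost at q' = 56.875: 51.4 + 0.025·56.875 = 52.8219.
Δq = 120.8235 − 56.875 = 63.9485; wedge = 80 − 52.8219 = 27.1781.
Deadweight loss = ½ × 63.9485 × 27.1781 = $869.

$869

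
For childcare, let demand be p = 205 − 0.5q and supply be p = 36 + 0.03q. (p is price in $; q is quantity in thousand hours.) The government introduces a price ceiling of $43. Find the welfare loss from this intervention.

Competitive equilibrium: 205 − 0.5q = 36 + 0.03q → q* = 318.86792, p* = 45.56604.
At the ceiling p = 43, quantity supplied = (43 − 36)/0.03 = 233.33333.
Willingness to pay at q' = 233.33333: 205 − 0.5·233.33333 = 88.33334.
Δq = 318.86792 − 233.33333 = 85.53459; wedge = 88.33334 − 43 = 45.33334.
The triangle = ½ × 85.53459 × 45.33334 = $1938.78 thousand.

$1938.78 thousand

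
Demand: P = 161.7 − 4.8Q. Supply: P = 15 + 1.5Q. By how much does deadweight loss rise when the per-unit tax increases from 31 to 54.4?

Competitive equilibrium: 161.7 − 4.8Q = 15 + 1.5Q → Q* = 23.2857, P* = 49.9286.
For a per-unit tax t: ΔQ = t/6.3, so DWL = ½·t·(t/6.3) = t²/12.6.
At t = 31: DWL = 76.27. At t = 54.4: DWL = 234.87.
Increase = 234.87 − 76.27 = 158.60.

158.60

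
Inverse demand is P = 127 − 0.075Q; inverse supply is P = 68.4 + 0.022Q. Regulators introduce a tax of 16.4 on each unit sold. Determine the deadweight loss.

1386.39

Competitive equilibrium: 127 − 0.075Q = 68.4 + 0.022Q → Q* = 604.1237, P* = 81.6907.
With the tax, the buyer price exceeds the seller price by 16.4: (127 − 0.075Q) − (68.4 + 0.022Q) = 16.4 → Q' = 435.0515.
ΔQ = 604.1237 − 435.0515 = 169.0722; the wedge equals the tax, 16.4.
DWL = ½ × 169.0722 × 16.4 = 1386.39.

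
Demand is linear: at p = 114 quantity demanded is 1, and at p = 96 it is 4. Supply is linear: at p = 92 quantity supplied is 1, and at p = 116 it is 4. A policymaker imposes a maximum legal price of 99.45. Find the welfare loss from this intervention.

Demand slope = (96 − 114)/(4 − 1) = −6, so p = 120 − 6q.
Supply slope = (116 − 92)/(4 − 1) = 8, so p = 84 + 8q.
Competitive equilibrium: 120 − 6q = 84 + 8q → q* = 2.5714, p* = 104.5714.
At the ceiling p = 99.45, quantity supplied = (99.45 − 84)/8 = 1.9313.
Willingness to pay at q' = 1.9313: 120 − 6·1.9313 = 108.4122.
Δq = 2.5714 − 1.9313 = 0.6401; wedge = 108.4122 − 99.45 = 8.9622.
The triangle = ½ × 0.6401 × 8.9622 = 2.87.

2.87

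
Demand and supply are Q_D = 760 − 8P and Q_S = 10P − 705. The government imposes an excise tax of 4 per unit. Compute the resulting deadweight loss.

In inverse form: demand P = 95 − 0.125Q, supply P = 70.5 + 0.1Q.
Competitive equilibrium: 95 − 0.125Q = 70.5 + 0.1Q → Q* = 108.8889, P* = 81.3889.
With the tax, the buyer price exceeds the seller price by 4: (95 − 0.125Q) − (70.5 + 0.1Q) = 4 → Q' = 91.1111.
ΔQ = 108.8889 − 91.1111 = 17.7778; the wedge equals the tax, 4.
Deadweight loss = ½ × 17.7778 × 4 = 35.56.

35.56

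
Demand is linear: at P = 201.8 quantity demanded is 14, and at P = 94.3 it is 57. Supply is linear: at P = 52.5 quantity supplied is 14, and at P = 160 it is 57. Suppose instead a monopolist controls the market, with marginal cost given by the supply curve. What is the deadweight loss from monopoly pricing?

Demand slope = (94.3 − 201.8)/(57 − 14) = −2.5, so P = 236.8 − 2.5Q.
Supply slope = (160 − 52.5)/(57 − 14) = 2.5, so P = 17.5 + 2.5Q.
Competitive equilibrium: 236.8 − 2.5Q = 17.5 + 2.5Q → Q* = 43.86, P* = 127.15.
Marginal revenue: MR = 236.8 − 5Q. Set MR = MC: 236.8 − 5Q = 17.5 + 2.5Q → Q_m = 29.24.
Price P_m = 236.8 − 2.5·29.24 = 163.7; MC(Q_m) = 17.5 + 2.5·29.24 = 90.6.
Competitive Q* = 43.86, so ΔQ = 14.62; wedge = 163.7 − 90.6 = 73.1.
Deadweight loss = ½ × 14.62 × 73.1 = 534.361.

534.361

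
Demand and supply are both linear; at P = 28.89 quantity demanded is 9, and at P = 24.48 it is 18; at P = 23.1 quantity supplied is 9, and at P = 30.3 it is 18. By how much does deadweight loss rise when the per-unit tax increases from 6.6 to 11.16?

Demand slope = (24.48 − 28.89)/(18 − 9) = −0.49, so P = 33.3 − 0.49Q.
Supply slope = (30.3 − 23.1)/(18 − 9) = 0.8, so P = 15.9 + 0.8Q.
Competitive equilibrium: 33.3 − 0.49Q = 15.9 + 0.8Q → Q* = 13.4884, P* = 26.6907.
For a per-unit tax t: ΔQ = t/1.29, so DWL = ½·t·(t/1.29) = t²/2.58.
At t = 6.6: DWL = 16.884. At t = 11.16: DWL = 48.273.
Increase = 48.273 − 16.884 = 31.39.

31.39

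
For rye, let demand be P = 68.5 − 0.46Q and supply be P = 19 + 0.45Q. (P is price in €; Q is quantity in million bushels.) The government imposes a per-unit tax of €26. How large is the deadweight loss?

Competitive equilibrium: 68.5 − 0.46Q = 19 + 0.45Q → Q* = 54.3956, P* = 43.478.
With the tax, the buyer price exceeds the seller price by 26: (68.5 − 0.46Q) − (19 + 0.45Q) = 26 → Q' = 25.8242.
ΔQ = 54.3956 − 25.8242 = 28.5714; the wedge equals the tax, 26.
DWL = ½ × 28.5714 × 26 = €371.43 million.

€371.43 million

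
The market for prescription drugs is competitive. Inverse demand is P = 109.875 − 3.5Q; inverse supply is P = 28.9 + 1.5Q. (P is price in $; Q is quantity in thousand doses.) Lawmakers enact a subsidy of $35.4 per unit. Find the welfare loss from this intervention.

Competitive equilibrium: 109.875 − 3.5Q = 28.9 + 1.5Q → Q* = 16.195, P* = 53.1925.
The subsidy lowers effective supply by 35.4: P = 1.5Q − 6.5.
New quantity: 109.875 − 3.5Q = 1.5Q − 6.5 → Q' = 23.275.
Overproduction ΔQ = 23.275 − 16.195 = 7.08; wedge = subsidy = 35.4.
The triangle = ½ × 7.08 × 35.4 = $125.316 thousand.

$125.316 thousand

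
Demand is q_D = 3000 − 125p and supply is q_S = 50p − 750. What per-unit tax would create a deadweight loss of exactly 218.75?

3.5

In inverse form: demand p = 24 − 0.008q, supply p = 15 + 0.02q.
Competitive equilibrium: 24 − 0.008q = 15 + 0.02q → q* = 321.4286, p* = 21.4286.
A tax t gives Δq = t/0.028 and wedge t, so DWL = t²/0.056.
t²/0.056 = 218.75 → t² = 12.25 → t = 3.5.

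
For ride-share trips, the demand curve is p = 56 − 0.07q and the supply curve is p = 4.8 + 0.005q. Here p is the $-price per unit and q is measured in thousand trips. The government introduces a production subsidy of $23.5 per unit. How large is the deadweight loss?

$3681.67 thousand

Competitive equilibrium: 56 − 0.07q = 4.8 + 0.005q → q* = 682.6667, p* = 8.2133.
The subsidy lowers effective supply by 23.5: p = 0.005q − 18.7.
New quantity: 56 − 0.07q = 0.005q − 18.7 → q' = 996.
Overproduction Δq = 996 − 682.6667 = 313.3333; wedge = subsidy = 23.5.
The triangle = ½ × 313.3333 × 23.5 = $3681.67 thousand.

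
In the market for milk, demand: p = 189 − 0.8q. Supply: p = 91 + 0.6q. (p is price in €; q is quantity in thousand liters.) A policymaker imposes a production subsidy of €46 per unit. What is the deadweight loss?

Competitive equilibrium: 189 − 0.8q = 91 + 0.6q → q* = 70, p* = 133.
The subsidy lowers effective supply by 46: p = 45 + 0.6q.
New quantity: 189 − 0.8q = 45 + 0.6q → q' = 102.8571.
Overproduction Δq = 102.8571 − 70 = 32.8571; wedge = subsidy = 46.
The triangle = ½ × 32.8571 × 46 = €755.71 thousand.

€755.71 thousand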